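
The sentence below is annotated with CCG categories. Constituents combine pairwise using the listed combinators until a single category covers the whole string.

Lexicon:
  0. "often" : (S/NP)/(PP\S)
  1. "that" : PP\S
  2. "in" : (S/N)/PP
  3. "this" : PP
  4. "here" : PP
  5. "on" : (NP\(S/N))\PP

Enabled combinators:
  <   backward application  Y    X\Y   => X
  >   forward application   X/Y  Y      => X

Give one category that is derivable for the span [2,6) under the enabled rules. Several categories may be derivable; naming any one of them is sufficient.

NP

[0,6] S   >
  [0,2] S/NP   >
    [0,1] "often" : (S/NP)/(PP\S)
    [1,2] "that" : PP\S
  [2,6] NP   <
    [2,4] S/N   >
      [2,3] "in" : (S/N)/PP
      [3,4] "this" : PP
    [4,6] NP\(S/N)   <
      [4,5] "here" : PP
      [5,6] "on" : (NP\(S/N))\PP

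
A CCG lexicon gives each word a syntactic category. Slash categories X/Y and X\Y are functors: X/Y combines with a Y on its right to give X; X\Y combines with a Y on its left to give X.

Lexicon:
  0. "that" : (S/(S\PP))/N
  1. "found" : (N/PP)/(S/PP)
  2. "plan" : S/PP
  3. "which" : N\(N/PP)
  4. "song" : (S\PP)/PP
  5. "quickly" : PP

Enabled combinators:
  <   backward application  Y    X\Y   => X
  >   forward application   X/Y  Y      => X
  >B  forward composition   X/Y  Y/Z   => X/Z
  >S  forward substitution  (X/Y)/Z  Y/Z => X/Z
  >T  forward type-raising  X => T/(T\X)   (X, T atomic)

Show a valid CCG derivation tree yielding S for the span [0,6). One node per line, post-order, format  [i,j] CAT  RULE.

[0,6] S   >
  [0,4] S/(S\PP)   >
    [0,1] "that" : (S/(S\PP))/N
    [1,4] N   <
      [1,3] N/PP   >
        [1,2] "found" : (N/PP)/(S/PP)
        [2,3] "plan" : S/PP
      [3,4] "which" : N\(N/PP)
  [4,6] S\PP   >
    [4,5] "song" : (S\PP)/PP
    [5,6] "quickly" : PP

[0,1] (S/(S\PP))/N  lex  "that"
[1,2] (N/PP)/(S/PP)  lex  "found"
[2,3] S/PP  lex  "plan"
[1,3] N/PP  >  k=2
[3,4] N\(N/PP)  lex  "which"
[1,4] N  <  k=3
[0,4] S/(S\PP)  >  k=1
[4,5] (S\PP)/PP  lex  "song"
[5,6] PP  lex  "quickly"
[4,6] S\PP  >  k=5
[0,6] S  >  k=4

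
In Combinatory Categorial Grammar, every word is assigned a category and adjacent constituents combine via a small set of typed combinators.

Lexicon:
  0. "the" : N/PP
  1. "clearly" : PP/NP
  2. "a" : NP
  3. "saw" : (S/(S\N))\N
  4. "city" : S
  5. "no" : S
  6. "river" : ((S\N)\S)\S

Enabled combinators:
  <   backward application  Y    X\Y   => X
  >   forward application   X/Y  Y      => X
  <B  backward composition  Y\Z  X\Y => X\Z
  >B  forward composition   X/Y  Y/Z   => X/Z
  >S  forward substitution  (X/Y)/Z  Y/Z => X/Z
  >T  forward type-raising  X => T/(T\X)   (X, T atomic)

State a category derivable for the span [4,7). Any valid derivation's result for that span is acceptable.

S\N

[0,7] S   >
  [0,4] S/(S\N)   <
    [0,3] N   >
      [0,1] "the" : N/PP
      [1,3] PP   >
        [1,2] "clearly" : PP/NP
        [2,3] "a" : NP
    [3,4] "saw" : (S/(S\N))\N
  [4,7] S\N   <
    [4,5] "city" : S
    [5,7] (S\N)\S   <
      [5,6] "no" : S
      [6,7] "river" : ((S\N)\S)\S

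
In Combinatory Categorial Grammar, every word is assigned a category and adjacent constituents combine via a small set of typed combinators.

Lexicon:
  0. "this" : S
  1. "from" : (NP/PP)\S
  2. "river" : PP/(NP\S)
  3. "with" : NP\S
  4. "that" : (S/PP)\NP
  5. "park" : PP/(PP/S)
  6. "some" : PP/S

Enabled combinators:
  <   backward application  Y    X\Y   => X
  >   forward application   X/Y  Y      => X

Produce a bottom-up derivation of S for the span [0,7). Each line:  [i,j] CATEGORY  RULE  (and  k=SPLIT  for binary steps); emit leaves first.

[0,7] S   >
  [0,5] S/PP   <
    [0,4] NP   >
      [0,2] NP/PP   <
        [0,1] "this" : S
        [1,2] "from" : (NP/PP)\S
      [2,4] PP   >
        [2,3] "river" : PP/(NP\S)
        [3,4] "with" : NP\S
    [4,5] "that" : (S/PP)\NP
  [5,7] PP   >
    [5,6] "park" : PP/(PP/S)
    [6,7] "some" : PP/S

[0,1] S  lex  "this"
[1,2] (NP/PP)\S  lex  "from"
[0,2] NP/PP  <  k=1
[2,3] PP/(NP\S)  lex  "river"
[3,4] NP\S  lex  "with"
[2,4] PP  >  k=3
[0,4] NP  >  k=2
[4,5] (S/PP)\NP  lex  "that"
[0,5] S/PP  <  k=4
[5,6] PP/(PP/S)  lex  "park"
[6,7] PP/S  lex  "some"
[5,7] PP  >  k=6
[0,7] S  >  k=5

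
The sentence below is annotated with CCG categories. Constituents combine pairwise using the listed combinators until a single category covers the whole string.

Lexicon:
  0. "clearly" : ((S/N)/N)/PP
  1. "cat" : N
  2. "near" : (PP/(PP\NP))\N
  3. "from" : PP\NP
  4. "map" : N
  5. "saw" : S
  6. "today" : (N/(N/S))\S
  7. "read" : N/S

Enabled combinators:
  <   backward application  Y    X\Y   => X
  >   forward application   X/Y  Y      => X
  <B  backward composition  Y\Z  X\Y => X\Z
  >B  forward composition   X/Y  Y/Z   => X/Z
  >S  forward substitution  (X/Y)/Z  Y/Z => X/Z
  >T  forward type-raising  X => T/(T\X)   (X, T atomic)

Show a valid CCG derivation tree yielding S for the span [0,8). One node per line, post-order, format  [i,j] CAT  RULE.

[0,1] ((S/N)/N)/PP  lex  "clearly"
[1,2] N  lex  "cat"
[2,3] (PP/(PP\NP))\N  lex  "near"
[1,3] PP/(PP\NP)  <  k=2
[3,4] PP\NP  lex  "from"
[1,4] PP  >  k=3
[0,4] (S/N)/N  >  k=1
[4,5] N  lex  "map"
[0,5] S/N  >  k=4
[5,6] S  lex  "saw"
[6,7] (N/(N/S))\S  lex  "today"
[5,7] N/(N/S)  <  k=6
[7,8] N/S  lex  "read"
[5,8] N  >  k=7
[0,8] S  >  k=5

[0,8] S   >
  [0,5] S/N   >
    [0,4] (S/N)/N   >
      [0,1] "clearly" : ((S/N)/N)/PP
      [1,4] PP   >
        [1,3] PP/(PP\NP)   <
          [1,2] "cat" : N
          [2,3] "near" : (PP/(PP\NP))\N
        [3,4] "from" : PP\NP
    [4,5] "map" : N
  [5,8] N   >
    [5,7] N/(N/S)   <
      [5,6] "saw" : S
      [6,7] "today" : (N/(N/S))\S
    [7,8] "read" : N/S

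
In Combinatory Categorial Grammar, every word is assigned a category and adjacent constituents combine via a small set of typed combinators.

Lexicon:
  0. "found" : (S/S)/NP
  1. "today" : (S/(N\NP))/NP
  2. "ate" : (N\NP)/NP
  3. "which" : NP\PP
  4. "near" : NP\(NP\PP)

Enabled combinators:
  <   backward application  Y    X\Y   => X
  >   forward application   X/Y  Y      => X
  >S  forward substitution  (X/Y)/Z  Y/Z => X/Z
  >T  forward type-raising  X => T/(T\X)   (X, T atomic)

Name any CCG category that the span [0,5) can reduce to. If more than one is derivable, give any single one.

S

[0,5] S   >
  [0,3] S/NP   >S
    [0,1] "found" : (S/S)/NP
    [1,3] S/NP   >S
      [1,2] "today" : (S/(N\NP))/NP
      [2,3] "ate" : (N\NP)/NP
  [3,5] NP   <
    [3,4] "which" : NP\PP
    [4,5] "near" : NP\(NP\PP)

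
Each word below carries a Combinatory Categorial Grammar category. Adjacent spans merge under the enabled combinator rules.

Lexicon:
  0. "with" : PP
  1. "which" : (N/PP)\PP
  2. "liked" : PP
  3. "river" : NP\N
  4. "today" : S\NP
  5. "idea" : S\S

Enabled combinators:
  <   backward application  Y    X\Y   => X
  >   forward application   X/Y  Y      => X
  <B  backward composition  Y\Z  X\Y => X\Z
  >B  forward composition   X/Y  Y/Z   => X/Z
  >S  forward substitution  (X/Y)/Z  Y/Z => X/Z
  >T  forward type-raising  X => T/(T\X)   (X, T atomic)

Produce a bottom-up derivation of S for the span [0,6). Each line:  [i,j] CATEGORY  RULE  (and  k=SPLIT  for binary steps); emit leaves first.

[0,6] S   <
  [0,3] N   >
    [0,2] N/PP   <
      [0,1] "with" : PP
      [1,2] "which" : (N/PP)\PP
    [2,3] "liked" : PP
  [3,6] S\N   <B
    [3,4] "river" : NP\N
    [4,6] S\NP   <B
      [4,5] "today" : S\NP
      [5,6] "idea" : S\S

[0,1] PP  lex  "with"
[1,2] (N/PP)\PP  lex  "which"
[0,2] N/PP  <  k=1
[2,3] PP  lex  "liked"
[0,3] N  >  k=2
[3,4] NP\N  lex  "river"
[4,5] S\NP  lex  "today"
[5,6] S\S  lex  "idea"
[4,6] S\NP  <B  k=5
[3,6] S\N  <B  k=4
[0,6] S  <  k=3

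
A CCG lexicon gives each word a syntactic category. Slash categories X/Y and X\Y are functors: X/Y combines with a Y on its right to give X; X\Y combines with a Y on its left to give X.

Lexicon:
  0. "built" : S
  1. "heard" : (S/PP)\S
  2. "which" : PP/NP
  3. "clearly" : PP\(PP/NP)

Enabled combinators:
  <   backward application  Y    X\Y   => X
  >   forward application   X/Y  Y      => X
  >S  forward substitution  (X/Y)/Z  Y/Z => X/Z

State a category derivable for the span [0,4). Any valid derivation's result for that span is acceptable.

[0,4] S   >
  [0,2] S/PP   <
    [0,1] "built" : S
    [1,2] "heard" : (S/PP)\S
  [2,4] PP   <
    [2,3] "which" : PP/NP
    [3,4] "clearly" : PP\(PP/NP)

S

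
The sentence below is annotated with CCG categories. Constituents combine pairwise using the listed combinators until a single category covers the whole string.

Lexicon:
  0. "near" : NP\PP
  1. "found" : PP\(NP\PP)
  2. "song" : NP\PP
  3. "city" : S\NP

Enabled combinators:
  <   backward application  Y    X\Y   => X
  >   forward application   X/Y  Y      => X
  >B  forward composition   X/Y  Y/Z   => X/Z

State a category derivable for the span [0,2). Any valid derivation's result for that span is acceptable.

[0,4] S   <
  [0,3] NP   <
    [0,2] PP   <
      [0,1] "near" : NP\PP
      [1,2] "found" : PP\(NP\PP)
    [2,3] "song" : NP\PP
  [3,4] "city" : S\NP

PP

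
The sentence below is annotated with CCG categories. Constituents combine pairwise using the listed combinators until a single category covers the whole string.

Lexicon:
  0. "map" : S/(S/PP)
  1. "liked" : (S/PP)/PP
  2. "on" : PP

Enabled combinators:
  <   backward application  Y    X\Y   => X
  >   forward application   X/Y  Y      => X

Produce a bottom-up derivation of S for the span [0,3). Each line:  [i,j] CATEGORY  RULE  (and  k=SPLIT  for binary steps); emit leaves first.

[0,1] S/(S/PP)  lex  "map"
[1,2] (S/PP)/PP  lex  "liked"
[2,3] PP  lex  "on"
[1,3] S/PP  >  k=2
[0,3] S  >  k=1

[0,3] S   >
  [0,1] "map" : S/(S/PP)
  [1,3] S/PP   >
    [1,2] "liked" : (S/PP)/PP
    [2,3] "on" : PP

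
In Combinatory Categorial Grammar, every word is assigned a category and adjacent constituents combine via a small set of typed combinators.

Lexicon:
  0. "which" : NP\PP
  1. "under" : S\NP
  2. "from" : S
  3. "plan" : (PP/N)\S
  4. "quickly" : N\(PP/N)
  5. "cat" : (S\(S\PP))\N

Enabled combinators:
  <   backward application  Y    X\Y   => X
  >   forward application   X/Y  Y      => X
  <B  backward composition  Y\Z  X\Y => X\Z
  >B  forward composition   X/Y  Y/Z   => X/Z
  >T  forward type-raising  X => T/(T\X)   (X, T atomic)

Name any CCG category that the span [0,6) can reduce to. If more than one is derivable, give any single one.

[0,6] S   <
  [0,2] S\PP   <B
    [0,1] "which" : NP\PP
    [1,2] "under" : S\NP
  [2,6] S\(S\PP)   <
    [2,5] N   <
      [2,4] PP/N   <
        [2,3] "from" : S
        [3,4] "plan" : (PP/N)\S
      [4,5] "quickly" : N\(PP/N)
    [5,6] "cat" : (S\(S\PP))\N

S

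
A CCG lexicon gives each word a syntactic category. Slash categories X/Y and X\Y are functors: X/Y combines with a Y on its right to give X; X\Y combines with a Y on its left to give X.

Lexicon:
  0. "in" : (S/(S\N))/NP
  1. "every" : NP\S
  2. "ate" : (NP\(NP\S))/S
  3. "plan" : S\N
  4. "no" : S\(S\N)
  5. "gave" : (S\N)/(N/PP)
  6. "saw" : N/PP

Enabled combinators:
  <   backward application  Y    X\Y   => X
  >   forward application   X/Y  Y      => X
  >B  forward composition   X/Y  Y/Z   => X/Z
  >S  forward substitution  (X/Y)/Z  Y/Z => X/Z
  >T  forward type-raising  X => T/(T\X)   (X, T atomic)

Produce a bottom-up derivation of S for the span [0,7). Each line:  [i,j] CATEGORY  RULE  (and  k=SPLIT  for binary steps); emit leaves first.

[0,7] S   >
  [0,5] S/(S\N)   >
    [0,1] "in" : (S/(S\N))/NP
    [1,5] NP   <
      [1,2] "every" : NP\S
      [2,5] NP\(NP\S)   >
        [2,3] "ate" : (NP\(NP\S))/S
        [3,5] S   <
          [3,4] "plan" : S\N
          [4,5] "no" : S\(S\N)
  [5,7] S\N   >
    [5,6] "gave" : (S\N)/(N/PP)
    [6,7] "saw" : N/PP

[0,1] (S/(S\N))/NP  lex  "in"
[1,2] NP\S  lex  "every"
[2,3] (NP\(NP\S))/S  lex  "ate"
[3,4] S\N  lex  "plan"
[4,5] S\(S\N)  lex  "no"
[3,5] S  <  k=4
[2,5] NP\(NP\S)  >  k=3
[1,5] NP  <  k=2
[0,5] S/(S\N)  >  k=1
[5,6] (S\N)/(N/PP)  lex  "gave"
[6,7] N/PP  lex  "saw"
[5,7] S\N  >  k=6
[0,7] S  >  k=5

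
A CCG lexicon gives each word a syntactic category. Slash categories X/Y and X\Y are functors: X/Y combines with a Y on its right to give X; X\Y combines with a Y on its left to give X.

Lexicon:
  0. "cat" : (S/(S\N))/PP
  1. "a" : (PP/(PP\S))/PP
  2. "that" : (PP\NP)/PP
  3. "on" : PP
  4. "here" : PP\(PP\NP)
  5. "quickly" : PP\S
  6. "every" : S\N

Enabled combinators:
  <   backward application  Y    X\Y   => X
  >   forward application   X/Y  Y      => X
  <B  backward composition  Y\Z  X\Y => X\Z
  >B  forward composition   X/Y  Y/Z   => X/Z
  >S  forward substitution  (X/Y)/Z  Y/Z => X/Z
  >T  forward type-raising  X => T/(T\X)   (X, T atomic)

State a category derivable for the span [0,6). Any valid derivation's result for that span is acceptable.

[0,7] S   >
  [0,6] S/(S\N)   >
    [0,1] "cat" : (S/(S\N))/PP
    [1,6] PP   >
      [1,5] PP/(PP\S)   >
        [1,2] "a" : (PP/(PP\S))/PP
        [2,5] PP   <
          [2,4] PP\NP   >
            [2,3] "that" : (PP\NP)/PP
            [3,4] "on" : PP
          [4,5] "here" : PP\(PP\NP)
      [5,6] "quickly" : PP\S
  [6,7] "every" : S\N

S/(S\N)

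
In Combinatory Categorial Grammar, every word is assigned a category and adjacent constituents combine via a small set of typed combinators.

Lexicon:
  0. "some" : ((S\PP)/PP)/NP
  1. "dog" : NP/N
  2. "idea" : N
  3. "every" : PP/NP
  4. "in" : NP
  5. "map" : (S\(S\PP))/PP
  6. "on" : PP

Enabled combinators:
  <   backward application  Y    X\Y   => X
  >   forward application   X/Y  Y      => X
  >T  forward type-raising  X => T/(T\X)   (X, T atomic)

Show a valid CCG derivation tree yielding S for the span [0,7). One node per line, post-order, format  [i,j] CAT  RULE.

[0,7] S   <
  [0,5] S\PP   >
    [0,3] (S\PP)/PP   >
      [0,1] "some" : ((S\PP)/PP)/NP
      [1,3] NP   >
        [1,2] "dog" : NP/N
        [2,3] "idea" : N
    [3,5] PP   >
      [3,4] "every" : PP/NP
      [4,5] "in" : NP
  [5,7] S\(S\PP)   >
    [5,6] "map" : (S\(S\PP))/PP
    [6,7] "on" : PP

[0,1] ((S\PP)/PP)/NP  lex  "some"
[1,2] NP/N  lex  "dog"
[2,3] N  lex  "idea"
[1,3] NP  >  k=2
[0,3] (S\PP)/PP  >  k=1
[3,4] PP/NP  lex  "every"
[4,5] NP  lex  "in"
[3,5] PP  >  k=4
[0,5] S\PP  >  k=3
[5,6] (S\(S\PP))/PP  lex  "map"
[6,7] PP  lex  "on"
[5,7] S\(S\PP)  >  k=6
[0,7] S  <  k=5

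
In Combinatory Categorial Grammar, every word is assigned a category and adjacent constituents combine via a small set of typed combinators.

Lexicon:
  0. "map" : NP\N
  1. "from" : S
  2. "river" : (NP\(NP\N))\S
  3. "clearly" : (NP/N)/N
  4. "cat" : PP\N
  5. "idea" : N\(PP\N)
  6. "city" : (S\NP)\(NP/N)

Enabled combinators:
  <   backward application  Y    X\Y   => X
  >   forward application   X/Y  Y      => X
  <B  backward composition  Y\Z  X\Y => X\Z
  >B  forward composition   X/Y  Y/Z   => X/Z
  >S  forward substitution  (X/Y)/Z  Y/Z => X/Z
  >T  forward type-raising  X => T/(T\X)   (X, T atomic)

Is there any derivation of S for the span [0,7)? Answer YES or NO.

[0,7] S   <
  [0,3] NP   <
    [0,1] "map" : NP\N
    [1,3] NP\(NP\N)   <
      [1,2] "from" : S
      [2,3] "river" : (NP\(NP\N))\S
  [3,7] S\NP   <
    [3,6] NP/N   >
      [3,4] "clearly" : (NP/N)/N
      [4,6] N   <
        [4,5] "cat" : PP\N
        [5,6] "idea" : N\(PP\N)
    [6,7] "city" : (S\NP)\(NP/N)

YES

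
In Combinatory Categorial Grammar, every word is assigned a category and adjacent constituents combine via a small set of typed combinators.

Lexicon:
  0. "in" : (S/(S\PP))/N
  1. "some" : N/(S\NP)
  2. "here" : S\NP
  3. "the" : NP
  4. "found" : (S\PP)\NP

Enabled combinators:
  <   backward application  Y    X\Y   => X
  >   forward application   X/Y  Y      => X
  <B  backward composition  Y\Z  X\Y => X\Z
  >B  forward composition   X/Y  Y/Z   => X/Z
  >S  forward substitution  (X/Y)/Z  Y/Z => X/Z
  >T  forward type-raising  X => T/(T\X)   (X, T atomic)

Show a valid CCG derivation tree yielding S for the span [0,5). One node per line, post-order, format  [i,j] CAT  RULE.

[0,1] (S/(S\PP))/N  lex  "in"
[1,2] N/(S\NP)  lex  "some"
[2,3] S\NP  lex  "here"
[1,3] N  >  k=2
[0,3] S/(S\PP)  >  k=1
[3,4] NP  lex  "the"
[4,5] (S\PP)\NP  lex  "found"
[3,5] S\PP  <  k=4
[0,5] S  >  k=3

[0,5] S   >
  [0,3] S/(S\PP)   >
    [0,1] "in" : (S/(S\PP))/N
    [1,3] N   >
      [1,2] "some" : N/(S\NP)
      [2,3] "here" : S\NP
  [3,5] S\PP   <
    [3,4] "the" : NP
    [4,5] "found" : (S\PP)\NP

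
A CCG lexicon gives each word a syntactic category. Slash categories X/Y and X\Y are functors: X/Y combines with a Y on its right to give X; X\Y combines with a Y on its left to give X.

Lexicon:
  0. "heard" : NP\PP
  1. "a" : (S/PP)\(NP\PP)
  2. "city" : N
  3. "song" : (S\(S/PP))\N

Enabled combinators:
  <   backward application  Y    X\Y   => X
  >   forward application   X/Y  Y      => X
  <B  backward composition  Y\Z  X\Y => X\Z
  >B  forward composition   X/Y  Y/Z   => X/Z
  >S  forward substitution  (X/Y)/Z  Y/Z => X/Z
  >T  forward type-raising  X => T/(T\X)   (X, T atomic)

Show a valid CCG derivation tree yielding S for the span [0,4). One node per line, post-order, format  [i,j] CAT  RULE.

[0,1] NP\PP  lex  "heard"
[1,2] (S/PP)\(NP\PP)  lex  "a"
[0,2] S/PP  <  k=1
[2,3] N  lex  "city"
[3,4] (S\(S/PP))\N  lex  "song"
[2,4] S\(S/PP)  <  k=3
[0,4] S  <  k=2

[0,4] S   <
  [0,2] S/PP   <
    [0,1] "heard" : NP\PP
    [1,2] "a" : (S/PP)\(NP\PP)
  [2,4] S\(S/PP)   <
    [2,3] "city" : N
    [3,4] "song" : (S\(S/PP))\N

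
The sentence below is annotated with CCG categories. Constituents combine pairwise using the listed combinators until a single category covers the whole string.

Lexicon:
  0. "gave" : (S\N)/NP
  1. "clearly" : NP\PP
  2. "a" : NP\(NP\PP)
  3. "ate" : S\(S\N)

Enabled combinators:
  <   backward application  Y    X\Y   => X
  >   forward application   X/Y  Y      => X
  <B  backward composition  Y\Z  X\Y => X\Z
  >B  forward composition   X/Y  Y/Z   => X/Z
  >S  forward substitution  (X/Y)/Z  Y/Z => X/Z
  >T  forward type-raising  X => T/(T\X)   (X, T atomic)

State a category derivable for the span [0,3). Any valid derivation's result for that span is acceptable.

[0,4] S   <
  [0,3] S\N   >
    [0,1] "gave" : (S\N)/NP
    [1,3] NP   <
      [1,2] "clearly" : NP\PP
      [2,3] "a" : NP\(NP\PP)
  [3,4] "ate" : S\(S\N)

S\N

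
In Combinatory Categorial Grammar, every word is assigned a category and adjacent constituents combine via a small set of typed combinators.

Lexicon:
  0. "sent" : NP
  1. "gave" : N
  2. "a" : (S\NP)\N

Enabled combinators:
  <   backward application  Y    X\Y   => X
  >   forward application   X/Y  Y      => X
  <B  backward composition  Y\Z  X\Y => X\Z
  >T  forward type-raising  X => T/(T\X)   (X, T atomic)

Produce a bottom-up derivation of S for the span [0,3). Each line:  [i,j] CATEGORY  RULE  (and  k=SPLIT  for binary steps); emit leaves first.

[0,3] S   <
  [0,1] "sent" : NP
  [1,3] S\NP   <
    [1,2] "gave" : N
    [2,3] "a" : (S\NP)\N

[0,1] NP  lex  "sent"
[1,2] N  lex  "gave"
[2,3] (S\NP)\N  lex  "a"
[1,3] S\NP  <  k=2
[0,3] S  <  k=1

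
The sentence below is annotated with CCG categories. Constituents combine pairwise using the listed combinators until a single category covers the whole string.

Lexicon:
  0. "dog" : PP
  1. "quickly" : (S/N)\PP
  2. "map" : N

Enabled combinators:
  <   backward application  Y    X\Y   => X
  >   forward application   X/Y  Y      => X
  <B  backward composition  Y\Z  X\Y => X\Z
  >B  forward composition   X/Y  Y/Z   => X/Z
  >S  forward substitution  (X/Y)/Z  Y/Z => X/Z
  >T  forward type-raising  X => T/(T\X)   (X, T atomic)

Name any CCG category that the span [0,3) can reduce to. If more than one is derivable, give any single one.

[0,3] S   >
  [0,2] S/N   <
    [0,1] "dog" : PP
    [1,2] "quickly" : (S/N)\PP
  [2,3] "map" : N

S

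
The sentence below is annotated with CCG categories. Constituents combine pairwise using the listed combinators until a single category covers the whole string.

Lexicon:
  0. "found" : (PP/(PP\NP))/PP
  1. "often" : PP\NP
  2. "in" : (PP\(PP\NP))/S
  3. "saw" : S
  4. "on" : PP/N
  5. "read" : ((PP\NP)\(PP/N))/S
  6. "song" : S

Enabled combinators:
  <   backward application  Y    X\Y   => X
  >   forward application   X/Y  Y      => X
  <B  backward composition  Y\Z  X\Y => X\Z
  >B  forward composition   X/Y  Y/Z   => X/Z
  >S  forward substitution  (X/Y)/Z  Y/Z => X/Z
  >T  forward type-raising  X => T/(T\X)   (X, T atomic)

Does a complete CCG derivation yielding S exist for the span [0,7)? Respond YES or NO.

(PP/(PP\NP))/PP PP\NP (PP\(PP\NP))/S S PP/N ((PP\NP)\(PP/N))/S S
CKY chart[0,7] = {N/(N\PP), NP/(NP\PP), PP, PP/(PP\PP), S/(S\PP)}; S ∉ chart

NO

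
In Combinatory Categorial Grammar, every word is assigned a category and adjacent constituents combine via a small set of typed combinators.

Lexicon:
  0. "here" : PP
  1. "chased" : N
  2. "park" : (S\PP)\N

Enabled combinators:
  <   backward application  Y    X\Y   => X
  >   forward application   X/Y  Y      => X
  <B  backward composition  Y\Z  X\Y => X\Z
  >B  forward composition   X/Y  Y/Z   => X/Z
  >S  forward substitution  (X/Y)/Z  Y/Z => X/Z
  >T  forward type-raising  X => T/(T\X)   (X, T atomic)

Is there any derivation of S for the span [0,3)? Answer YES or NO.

[0,3] S   <
  [0,1] "here" : PP
  [1,3] S\PP   <
    [1,2] "chased" : N
    [2,3] "park" : (S\PP)\N

YES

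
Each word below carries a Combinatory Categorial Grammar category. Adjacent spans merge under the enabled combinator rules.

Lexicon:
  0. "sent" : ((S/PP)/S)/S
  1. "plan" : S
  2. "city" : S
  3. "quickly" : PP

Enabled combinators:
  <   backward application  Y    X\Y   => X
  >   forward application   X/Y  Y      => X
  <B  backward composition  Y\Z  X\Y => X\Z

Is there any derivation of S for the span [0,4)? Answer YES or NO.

[0,4] S   >
  [0,3] S/PP   >
    [0,2] (S/PP)/S   >
      [0,1] "sent" : ((S/PP)/S)/S
      [1,2] "plan" : S
    [2,3] "city" : S
  [3,4] "quickly" : PP

YES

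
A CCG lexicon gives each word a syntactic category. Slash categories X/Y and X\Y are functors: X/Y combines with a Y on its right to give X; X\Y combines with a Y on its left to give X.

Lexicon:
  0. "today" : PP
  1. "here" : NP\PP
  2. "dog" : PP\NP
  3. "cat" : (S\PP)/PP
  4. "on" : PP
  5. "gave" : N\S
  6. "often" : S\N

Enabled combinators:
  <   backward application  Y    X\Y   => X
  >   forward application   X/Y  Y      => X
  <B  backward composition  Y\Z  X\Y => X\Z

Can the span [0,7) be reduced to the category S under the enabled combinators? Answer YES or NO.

YES

[0,7] S   <
  [0,6] N   <
    [0,3] PP   <
      [0,2] NP   <
        [0,1] "today" : PP
        [1,2] "here" : NP\PP
      [2,3] "dog" : PP\NP
    [3,6] N\PP   <B
      [3,5] S\PP   >
        [3,4] "cat" : (S\PP)/PP
        [4,5] "on" : PP
      [5,6] "gave" : N\S
  [6,7] "often" : S\N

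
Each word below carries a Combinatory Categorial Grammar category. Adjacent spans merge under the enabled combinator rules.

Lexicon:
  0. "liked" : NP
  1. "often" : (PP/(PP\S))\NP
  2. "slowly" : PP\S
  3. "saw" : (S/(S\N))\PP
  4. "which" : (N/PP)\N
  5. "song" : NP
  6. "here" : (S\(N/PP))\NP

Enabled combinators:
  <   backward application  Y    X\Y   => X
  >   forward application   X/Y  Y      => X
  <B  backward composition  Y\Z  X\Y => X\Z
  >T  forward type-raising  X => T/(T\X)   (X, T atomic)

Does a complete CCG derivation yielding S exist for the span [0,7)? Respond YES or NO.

YES

[0,7] S   >
  [0,4] S/(S\N)   <
    [0,3] PP   >
      [0,2] PP/(PP\S)   <
        [0,1] "liked" : NP
        [1,2] "often" : (PP/(PP\S))\NP
      [2,3] "slowly" : PP\S
    [3,4] "saw" : (S/(S\N))\PP
  [4,7] S\N   <B
    [4,5] "which" : (N/PP)\N
    [5,7] S\(N/PP)   <
      [5,6] "song" : NP
      [6,7] "here" : (S\(N/PP))\NP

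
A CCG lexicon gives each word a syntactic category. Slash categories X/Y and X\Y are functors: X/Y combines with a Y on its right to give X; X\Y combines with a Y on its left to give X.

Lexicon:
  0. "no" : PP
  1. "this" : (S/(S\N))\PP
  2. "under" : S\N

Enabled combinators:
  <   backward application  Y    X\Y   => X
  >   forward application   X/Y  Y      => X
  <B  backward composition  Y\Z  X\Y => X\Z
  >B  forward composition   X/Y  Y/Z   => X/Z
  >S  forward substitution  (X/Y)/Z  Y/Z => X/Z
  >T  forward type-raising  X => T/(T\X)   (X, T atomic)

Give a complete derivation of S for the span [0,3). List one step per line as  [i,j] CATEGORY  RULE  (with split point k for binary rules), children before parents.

[0,3] S   >
  [0,2] S/(S\N)   <
    [0,1] "no" : PP
    [1,2] "this" : (S/(S\N))\PP
  [2,3] "under" : S\N

[0,1] PP  lex  "no"
[1,2] (S/(S\N))\PP  lex  "this"
[0,2] S/(S\N)  <  k=1
[2,3] S\N  lex  "under"
[0,3] S  >  k=2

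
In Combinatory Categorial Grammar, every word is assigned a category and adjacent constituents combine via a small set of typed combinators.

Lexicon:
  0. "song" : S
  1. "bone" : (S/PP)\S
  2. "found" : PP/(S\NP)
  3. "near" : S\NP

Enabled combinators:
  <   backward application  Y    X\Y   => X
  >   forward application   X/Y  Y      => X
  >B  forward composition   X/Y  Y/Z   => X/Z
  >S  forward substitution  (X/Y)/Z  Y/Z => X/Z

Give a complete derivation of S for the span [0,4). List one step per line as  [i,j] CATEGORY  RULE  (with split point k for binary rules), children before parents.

[0,4] S   >
  [0,2] S/PP   <
    [0,1] "song" : S
    [1,2] "bone" : (S/PP)\S
  [2,4] PP   >
    [2,3] "found" : PP/(S\NP)
    [3,4] "near" : S\NP

[0,1] S  lex  "song"
[1,2] (S/PP)\S  lex  "bone"
[0,2] S/PP  <  k=1
[2,3] PP/(S\NP)  lex  "found"
[3,4] S\NP  lex  "near"
[2,4] PP  >  k=3
[0,4] S  >  k=2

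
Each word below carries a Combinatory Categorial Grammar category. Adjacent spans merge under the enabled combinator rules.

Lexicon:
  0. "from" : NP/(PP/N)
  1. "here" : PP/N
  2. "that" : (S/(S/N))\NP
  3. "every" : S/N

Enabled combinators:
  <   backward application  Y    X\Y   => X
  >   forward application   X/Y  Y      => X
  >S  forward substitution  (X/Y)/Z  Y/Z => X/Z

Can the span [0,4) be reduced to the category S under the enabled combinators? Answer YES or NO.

[0,4] S   >
  [0,3] S/(S/N)   <
    [0,2] NP   >
      [0,1] "from" : NP/(PP/N)
      [1,2] "here" : PP/N
    [2,3] "that" : (S/(S/N))\NP
  [3,4] "every" : S/N

YES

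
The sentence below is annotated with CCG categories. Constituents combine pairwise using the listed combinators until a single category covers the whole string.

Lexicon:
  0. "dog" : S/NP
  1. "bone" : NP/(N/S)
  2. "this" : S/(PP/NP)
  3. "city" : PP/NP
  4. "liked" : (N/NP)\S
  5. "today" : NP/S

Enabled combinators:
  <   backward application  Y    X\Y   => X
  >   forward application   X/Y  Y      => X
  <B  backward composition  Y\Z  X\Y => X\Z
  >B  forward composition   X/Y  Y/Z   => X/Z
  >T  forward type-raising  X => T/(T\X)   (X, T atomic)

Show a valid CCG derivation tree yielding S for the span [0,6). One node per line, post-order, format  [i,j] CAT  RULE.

[0,6] S   >
  [0,1] "dog" : S/NP
  [1,6] NP   >
    [1,2] "bone" : NP/(N/S)
    [2,6] N/S   >B
      [2,5] N/NP   <
        [2,4] S   >
          [2,3] "this" : S/(PP/NP)
          [3,4] "city" : PP/NP
        [4,5] "liked" : (N/NP)\S
      [5,6] "today" : NP/S

[0,1] S/NP  lex  "dog"
[1,2] NP/(N/S)  lex  "bone"
[2,3] S/(PP/NP)  lex  "this"
[3,4] PP/NP  lex  "city"
[2,4] S  >  k=3
[4,5] (N/NP)\S  lex  "liked"
[2,5] N/NP  <  k=4
[5,6] NP/S  lex  "today"
[2,6] N/S  >B  k=5
[1,6] NP  >  k=2
[0,6] S  >  k=1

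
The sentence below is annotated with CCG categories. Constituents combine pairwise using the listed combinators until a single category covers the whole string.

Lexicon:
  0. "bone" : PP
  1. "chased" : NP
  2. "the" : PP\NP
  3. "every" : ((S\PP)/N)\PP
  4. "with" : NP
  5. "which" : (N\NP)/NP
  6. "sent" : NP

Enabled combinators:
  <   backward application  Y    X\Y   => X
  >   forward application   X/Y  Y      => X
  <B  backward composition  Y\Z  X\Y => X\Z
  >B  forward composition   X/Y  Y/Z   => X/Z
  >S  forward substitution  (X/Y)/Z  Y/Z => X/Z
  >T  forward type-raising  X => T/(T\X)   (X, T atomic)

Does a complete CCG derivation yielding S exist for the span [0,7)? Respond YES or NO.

[0,7] S   <
  [0,1] "bone" : PP
  [1,7] S\PP   >
    [1,4] (S\PP)/N   <
      [1,3] PP   >
        [1,2] PP/(PP\NP)   >T
          [1,2] "chased" : NP
        [2,3] "the" : PP\NP
      [3,4] "every" : ((S\PP)/N)\PP
    [4,7] N   >
      [4,5] N/(N\NP)   >T
        [4,5] "with" : NP
      [5,7] N\NP   >
        [5,6] "which" : (N\NP)/NP
        [6,7] "sent" : NP

YES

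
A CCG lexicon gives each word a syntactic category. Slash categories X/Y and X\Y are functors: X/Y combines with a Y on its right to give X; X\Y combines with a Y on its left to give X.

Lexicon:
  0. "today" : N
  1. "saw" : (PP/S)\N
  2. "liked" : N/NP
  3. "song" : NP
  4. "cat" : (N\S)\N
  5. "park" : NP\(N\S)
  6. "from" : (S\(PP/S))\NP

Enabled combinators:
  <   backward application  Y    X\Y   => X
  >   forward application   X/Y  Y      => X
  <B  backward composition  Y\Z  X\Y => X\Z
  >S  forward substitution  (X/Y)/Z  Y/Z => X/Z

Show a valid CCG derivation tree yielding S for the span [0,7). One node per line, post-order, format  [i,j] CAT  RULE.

[0,7] S   <
  [0,2] PP/S   <
    [0,1] "today" : N
    [1,2] "saw" : (PP/S)\N
  [2,7] S\(PP/S)   <
    [2,6] NP   <
      [2,4] N   >
        [2,3] "liked" : N/NP
        [3,4] "song" : NP
      [4,6] NP\N   <B
        [4,5] "cat" : (N\S)\N
        [5,6] "park" : NP\(N\S)
    [6,7] "from" : (S\(PP/S))\NP

[0,1] N  lex  "today"
[1,2] (PP/S)\N  lex  "saw"
[0,2] PP/S  <  k=1
[2,3] N/NP  lex  "liked"
[3,4] NP  lex  "song"
[2,4] N  >  k=3
[4,5] (N\S)\N  lex  "cat"
[5,6] NP\(N\S)  lex  "park"
[4,6] NP\N  <B  k=5
[2,6] NP  <  k=4
[6,7] (S\(PP/S))\NP  lex  "from"
[2,7] S\(PP/S)  <  k=6
[0,7] S  <  k=2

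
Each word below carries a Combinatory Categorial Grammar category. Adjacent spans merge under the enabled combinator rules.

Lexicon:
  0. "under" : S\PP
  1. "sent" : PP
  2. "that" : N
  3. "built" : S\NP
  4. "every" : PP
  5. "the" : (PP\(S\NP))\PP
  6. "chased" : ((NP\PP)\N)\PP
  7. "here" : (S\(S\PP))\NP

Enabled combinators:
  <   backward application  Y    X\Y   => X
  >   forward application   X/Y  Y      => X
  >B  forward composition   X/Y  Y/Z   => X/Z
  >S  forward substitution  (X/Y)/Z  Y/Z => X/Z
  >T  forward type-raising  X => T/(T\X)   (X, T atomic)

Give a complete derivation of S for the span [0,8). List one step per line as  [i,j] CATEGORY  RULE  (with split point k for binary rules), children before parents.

[0,8] S   <
  [0,1] "under" : S\PP
  [1,8] S\(S\PP)   <
    [1,7] NP   >
      [1,2] NP/(NP\PP)   >T
        [1,2] "sent" : PP
      [2,7] NP\PP   <
        [2,3] "that" : N
        [3,7] (NP\PP)\N   <
          [3,6] PP   <
            [3,4] "built" : S\NP
            [4,6] PP\(S\NP)   <
              [4,5] "every" : PP
              [5,6] "the" : (PP\(S\NP))\PP
          [6,7] "chased" : ((NP\PP)\N)\PP
    [7,8] "here" : (S\(S\PP))\NP

[0,1] S\PP  lex  "under"
[1,2] PP  lex  "sent"
[1,2] NP/(NP\PP)  >T
[2,3] N  lex  "that"
[3,4] S\NP  lex  "built"
[4,5] PP  lex  "every"
[5,6] (PP\(S\NP))\PP  lex  "the"
[4,6] PP\(S\NP)  <  k=5
[3,6] PP  <  k=4
[6,7] ((NP\PP)\N)\PP  lex  "chased"
[3,7] (NP\PP)\N  <  k=6
[2,7] NP\PP  <  k=3
[1,7] NP  >  k=2
[7,8] (S\(S\PP))\NP  lex  "here"
[1,8] S\(S\PP)  <  k=7
[0,8] S  <  k=1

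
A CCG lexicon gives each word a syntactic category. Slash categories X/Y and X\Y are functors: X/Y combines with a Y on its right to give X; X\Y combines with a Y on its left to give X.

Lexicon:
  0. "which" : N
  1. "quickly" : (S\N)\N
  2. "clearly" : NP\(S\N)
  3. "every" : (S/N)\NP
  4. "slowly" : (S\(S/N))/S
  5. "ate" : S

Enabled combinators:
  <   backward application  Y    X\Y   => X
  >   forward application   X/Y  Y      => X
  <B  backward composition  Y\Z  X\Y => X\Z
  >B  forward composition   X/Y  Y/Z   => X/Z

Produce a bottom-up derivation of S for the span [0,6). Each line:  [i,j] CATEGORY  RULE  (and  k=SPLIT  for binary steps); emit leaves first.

[0,1] N  lex  "which"
[1,2] (S\N)\N  lex  "quickly"
[2,3] NP\(S\N)  lex  "clearly"
[1,3] NP\N  <B  k=2
[0,3] NP  <  k=1
[3,4] (S/N)\NP  lex  "every"
[0,4] S/N  <  k=3
[4,5] (S\(S/N))/S  lex  "slowly"
[5,6] S  lex  "ate"
[4,6] S\(S/N)  >  k=5
[0,6] S  <  k=4

[0,6] S   <
  [0,4] S/N   <
    [0,3] NP   <
      [0,1] "which" : N
      [1,3] NP\N   <B
        [1,2] "quickly" : (S\N)\N
        [2,3] "clearly" : NP\(S\N)
    [3,4] "every" : (S/N)\NP
  [4,6] S\(S/N)   >
    [4,5] "slowly" : (S\(S/N))/S
    [5,6] "ate" : S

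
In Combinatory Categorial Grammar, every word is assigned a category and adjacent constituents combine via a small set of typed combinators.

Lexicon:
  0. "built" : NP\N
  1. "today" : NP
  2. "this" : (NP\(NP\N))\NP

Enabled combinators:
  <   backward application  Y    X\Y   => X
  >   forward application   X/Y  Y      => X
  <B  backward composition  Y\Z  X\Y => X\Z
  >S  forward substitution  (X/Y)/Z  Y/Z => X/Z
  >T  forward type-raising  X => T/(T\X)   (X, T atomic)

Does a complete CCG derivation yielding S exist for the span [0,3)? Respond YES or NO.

NO

NP\N NP (NP\(NP\N))\NP
CKY chart[0,3] = {N/(N\NP), NP, NP/(NP\NP), PP/(PP\NP), S/(S\NP)}; S ∉ chart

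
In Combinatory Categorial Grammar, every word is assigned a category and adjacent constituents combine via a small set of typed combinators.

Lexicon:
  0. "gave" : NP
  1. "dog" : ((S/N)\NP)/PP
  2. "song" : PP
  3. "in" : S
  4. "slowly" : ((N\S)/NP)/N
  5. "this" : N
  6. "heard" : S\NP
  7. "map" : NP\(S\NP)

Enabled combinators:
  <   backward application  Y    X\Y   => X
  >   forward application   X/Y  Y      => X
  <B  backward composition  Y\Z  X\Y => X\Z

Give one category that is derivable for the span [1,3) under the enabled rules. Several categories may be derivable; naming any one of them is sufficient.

(S/N)\NP

[0,8] S   >
  [0,3] S/N   <
    [0,1] "gave" : NP
    [1,3] (S/N)\NP   >
      [1,2] "dog" : ((S/N)\NP)/PP
      [2,3] "song" : PP
  [3,8] N   <
    [3,4] "in" : S
    [4,8] N\S   >
      [4,6] (N\S)/NP   >
        [4,5] "slowly" : ((N\S)/NP)/N
        [5,6] "this" : N
      [6,8] NP   <
        [6,7] "heard" : S\NP
        [7,8] "map" : NP\(S\NP)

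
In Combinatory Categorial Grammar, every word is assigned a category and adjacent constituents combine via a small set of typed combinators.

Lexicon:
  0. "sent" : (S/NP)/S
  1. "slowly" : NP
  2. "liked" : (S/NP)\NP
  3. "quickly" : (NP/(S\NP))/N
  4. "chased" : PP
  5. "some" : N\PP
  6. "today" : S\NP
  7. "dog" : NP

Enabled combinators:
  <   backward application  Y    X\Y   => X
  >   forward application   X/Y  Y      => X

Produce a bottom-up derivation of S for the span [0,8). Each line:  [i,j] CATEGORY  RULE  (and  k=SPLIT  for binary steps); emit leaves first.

[0,8] S   >
  [0,7] S/NP   >
    [0,1] "sent" : (S/NP)/S
    [1,7] S   >
      [1,3] S/NP   <
        [1,2] "slowly" : NP
        [2,3] "liked" : (S/NP)\NP
      [3,7] NP   >
        [3,6] NP/(S\NP)   >
          [3,4] "quickly" : (NP/(S\NP))/N
          [4,6] N   <
            [4,5] "chased" : PP
            [5,6] "some" : N\PP
        [6,7] "today" : S\NP
  [7,8] "dog" : NP

[0,1] (S/NP)/S  lex  "sent"
[1,2] NP  lex  "slowly"
[2,3] (S/NP)\NP  lex  "liked"
[1,3] S/NP  <  k=2
[3,4] (NP/(S\NP))/N  lex  "quickly"
[4,5] PP  lex  "chased"
[5,6] N\PP  lex  "some"
[4,6] N  <  k=5
[3,6] NP/(S\NP)  >  k=4
[6,7] S\NP  lex  "today"
[3,7] NP  >  k=6
[1,7] S  >  k=3
[0,7] S/NP  >  k=1
[7,8] NP  lex  "dog"
[0,8] S  >  k=7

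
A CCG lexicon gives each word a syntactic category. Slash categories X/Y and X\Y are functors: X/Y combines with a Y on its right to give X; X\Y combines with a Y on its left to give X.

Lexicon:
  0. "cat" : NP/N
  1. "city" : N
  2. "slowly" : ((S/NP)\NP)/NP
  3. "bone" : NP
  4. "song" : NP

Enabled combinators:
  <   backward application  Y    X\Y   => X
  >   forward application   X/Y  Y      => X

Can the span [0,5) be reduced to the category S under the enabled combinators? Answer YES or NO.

[0,5] S   >
  [0,4] S/NP   <
    [0,2] NP   >
      [0,1] "cat" : NP/N
      [1,2] "city" : N
    [2,4] (S/NP)\NP   >
      [2,3] "slowly" : ((S/NP)\NP)/NP
      [3,4] "bone" : NP
  [4,5] "song" : NP

YES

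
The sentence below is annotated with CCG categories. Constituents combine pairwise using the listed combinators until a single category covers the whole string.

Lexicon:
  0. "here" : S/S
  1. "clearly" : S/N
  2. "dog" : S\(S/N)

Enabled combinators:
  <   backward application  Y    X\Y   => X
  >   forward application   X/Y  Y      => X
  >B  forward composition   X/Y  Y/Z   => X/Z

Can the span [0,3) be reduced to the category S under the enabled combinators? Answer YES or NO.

[0,3] S   <
  [0,2] S/N   >B
    [0,1] "here" : S/S
    [1,2] "clearly" : S/N
  [2,3] "dog" : S\(S/N)

YES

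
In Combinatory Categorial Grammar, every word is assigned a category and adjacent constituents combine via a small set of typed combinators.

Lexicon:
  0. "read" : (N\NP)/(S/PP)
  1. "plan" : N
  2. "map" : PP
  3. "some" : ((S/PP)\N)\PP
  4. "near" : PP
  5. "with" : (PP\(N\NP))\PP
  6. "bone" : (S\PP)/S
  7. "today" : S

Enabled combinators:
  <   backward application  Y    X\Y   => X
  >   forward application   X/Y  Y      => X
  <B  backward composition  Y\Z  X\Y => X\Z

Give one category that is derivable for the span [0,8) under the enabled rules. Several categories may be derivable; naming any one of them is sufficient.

[0,8] S   <
  [0,6] PP   <
    [0,4] N\NP   >
      [0,1] "read" : (N\NP)/(S/PP)
      [1,4] S/PP   <
        [1,2] "plan" : N
        [2,4] (S/PP)\N   <
          [2,3] "map" : PP
          [3,4] "some" : ((S/PP)\N)\PP
    [4,6] PP\(N\NP)   <
      [4,5] "near" : PP
      [5,6] "with" : (PP\(N\NP))\PP
  [6,8] S\PP   >
    [6,7] "bone" : (S\PP)/S
    [7,8] "today" : S

S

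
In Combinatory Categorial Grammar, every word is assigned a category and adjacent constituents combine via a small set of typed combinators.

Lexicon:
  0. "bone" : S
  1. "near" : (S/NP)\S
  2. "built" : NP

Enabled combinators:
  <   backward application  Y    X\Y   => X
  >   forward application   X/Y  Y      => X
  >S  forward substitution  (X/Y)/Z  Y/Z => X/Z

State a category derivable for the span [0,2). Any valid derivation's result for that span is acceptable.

S/NP

[0,3] S   >
  [0,2] S/NP   <
    [0,1] "bone" : S
    [1,2] "near" : (S/NP)\S
  [2,3] "built" : NP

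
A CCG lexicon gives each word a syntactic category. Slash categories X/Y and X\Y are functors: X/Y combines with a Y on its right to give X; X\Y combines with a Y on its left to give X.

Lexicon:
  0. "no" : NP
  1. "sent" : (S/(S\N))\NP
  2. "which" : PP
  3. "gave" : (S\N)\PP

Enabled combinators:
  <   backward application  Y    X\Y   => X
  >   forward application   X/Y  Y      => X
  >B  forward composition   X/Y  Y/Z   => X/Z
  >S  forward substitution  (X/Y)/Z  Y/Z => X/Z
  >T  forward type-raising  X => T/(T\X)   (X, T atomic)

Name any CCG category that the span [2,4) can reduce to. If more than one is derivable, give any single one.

[0,4] S   >
  [0,2] S/(S\N)   <
    [0,1] "no" : NP
    [1,2] "sent" : (S/(S\N))\NP
  [2,4] S\N   <
    [2,3] "which" : PP
    [3,4] "gave" : (S\N)\PP

S\N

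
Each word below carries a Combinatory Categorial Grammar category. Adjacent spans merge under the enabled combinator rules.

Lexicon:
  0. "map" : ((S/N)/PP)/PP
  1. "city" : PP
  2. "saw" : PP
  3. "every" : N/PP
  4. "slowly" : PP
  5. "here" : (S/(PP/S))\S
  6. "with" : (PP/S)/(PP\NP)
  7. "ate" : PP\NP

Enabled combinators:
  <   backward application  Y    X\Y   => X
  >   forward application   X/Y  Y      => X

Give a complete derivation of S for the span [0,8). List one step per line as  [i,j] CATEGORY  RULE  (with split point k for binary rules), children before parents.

[0,8] S   >
  [0,6] S/(PP/S)   <
    [0,5] S   >
      [0,3] S/N   >
        [0,2] (S/N)/PP   >
          [0,1] "map" : ((S/N)/PP)/PP
          [1,2] "city" : PP
        [2,3] "saw" : PP
      [3,5] N   >
        [3,4] "every" : N/PP
        [4,5] "slowly" : PP
    [5,6] "here" : (S/(PP/S))\S
  [6,8] PP/S   >
    [6,7] "with" : (PP/S)/(PP\NP)
    [7,8] "ate" : PP\NP

[0,1] ((S/N)/PP)/PP  lex  "map"
[1,2] PP  lex  "city"
[0,2] (S/N)/PP  >  k=1
[2,3] PP  lex  "saw"
[0,3] S/N  >  k=2
[3,4] N/PP  lex  "every"
[4,5] PP  lex  "slowly"
[3,5] N  >  k=4
[0,5] S  >  k=3
[5,6] (S/(PP/S))\S  lex  "here"
[0,6] S/(PP/S)  <  k=5
[6,7] (PP/S)/(PP\NP)  lex  "with"
[7,8] PP\NP  lex  "ate"
[6,8] PP/S  >  k=7
[0,8] S  >  k=6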